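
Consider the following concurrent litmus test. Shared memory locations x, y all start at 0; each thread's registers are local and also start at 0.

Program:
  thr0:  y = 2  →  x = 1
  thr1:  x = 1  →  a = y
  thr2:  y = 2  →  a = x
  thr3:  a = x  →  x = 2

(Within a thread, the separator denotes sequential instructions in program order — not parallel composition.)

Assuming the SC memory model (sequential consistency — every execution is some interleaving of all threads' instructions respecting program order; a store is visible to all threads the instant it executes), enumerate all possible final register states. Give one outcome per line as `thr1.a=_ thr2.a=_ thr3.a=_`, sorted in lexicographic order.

outcome vector order: (thr1.a,thr2.a,thr3.a)
|SC outcomes| = 10

thr1.a=0 thr2.a=1 thr3.a=0
thr1.a=0 thr2.a=1 thr3.a=1
thr1.a=0 thr2.a=2 thr3.a=0
thr1.a=0 thr2.a=2 thr3.a=1
thr1.a=2 thr2.a=0 thr3.a=0
thr1.a=2 thr2.a=0 thr3.a=1
thr1.a=2 thr2.a=1 thr3.a=0
thr1.a=2 thr2.a=1 thr3.a=1
thr1.a=2 thr2.a=2 thr3.a=0
thr1.a=2 thr2.a=2 thr3.a=1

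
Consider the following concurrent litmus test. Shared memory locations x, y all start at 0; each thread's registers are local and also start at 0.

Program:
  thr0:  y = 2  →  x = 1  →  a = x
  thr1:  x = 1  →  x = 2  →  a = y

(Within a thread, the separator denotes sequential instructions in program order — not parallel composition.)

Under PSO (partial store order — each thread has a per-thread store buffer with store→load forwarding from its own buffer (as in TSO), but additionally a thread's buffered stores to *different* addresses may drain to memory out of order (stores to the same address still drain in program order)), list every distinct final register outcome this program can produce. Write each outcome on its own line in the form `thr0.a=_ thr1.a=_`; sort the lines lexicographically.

thr0.a=1 thr1.a=0
thr0.a=1 thr1.a=2
thr0.a=2 thr1.a=0
thr0.a=2 thr1.a=2

outcome vector order: (thr0.a,thr1.a)
|PSO outcomes| = 4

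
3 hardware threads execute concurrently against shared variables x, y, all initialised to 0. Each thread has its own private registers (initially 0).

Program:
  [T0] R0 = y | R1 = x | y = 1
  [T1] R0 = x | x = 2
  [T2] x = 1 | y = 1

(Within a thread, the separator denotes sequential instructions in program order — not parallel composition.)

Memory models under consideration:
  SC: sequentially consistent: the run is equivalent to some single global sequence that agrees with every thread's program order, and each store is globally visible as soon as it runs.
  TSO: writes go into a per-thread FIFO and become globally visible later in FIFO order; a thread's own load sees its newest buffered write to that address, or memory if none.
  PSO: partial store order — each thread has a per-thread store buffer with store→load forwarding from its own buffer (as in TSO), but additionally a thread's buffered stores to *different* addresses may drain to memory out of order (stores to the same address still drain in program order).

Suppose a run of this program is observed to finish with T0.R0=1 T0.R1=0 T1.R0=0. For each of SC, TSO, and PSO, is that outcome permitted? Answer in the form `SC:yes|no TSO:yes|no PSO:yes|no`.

SC:no TSO:no PSO:yes

outcome vector order: (T0.R0,T0.R1,T1.R0)
SC: 10 outcomes — {(0,0,0); (0,0,1); (0,1,0); (0,1,1); (0,2,0); (0,2,1); (1,1,0); (1,1,1); (1,2,0); (1,2,1)}
TSO: 10 outcomes — {(0,0,0); (0,0,1); (0,1,0); (0,1,1); (0,2,0); (0,2,1); (1,1,0); (1,1,1); (1,2,0); (1,2,1)}
PSO: 12 outcomes — {(0,0,0); (0,0,1); (0,1,0); (0,1,1); (0,2,0); (0,2,1); (1,0,0); (1,0,1); (1,1,0); (1,1,1); (1,2,0); (1,2,1)}
target (1,0,0) ∈ {PSO}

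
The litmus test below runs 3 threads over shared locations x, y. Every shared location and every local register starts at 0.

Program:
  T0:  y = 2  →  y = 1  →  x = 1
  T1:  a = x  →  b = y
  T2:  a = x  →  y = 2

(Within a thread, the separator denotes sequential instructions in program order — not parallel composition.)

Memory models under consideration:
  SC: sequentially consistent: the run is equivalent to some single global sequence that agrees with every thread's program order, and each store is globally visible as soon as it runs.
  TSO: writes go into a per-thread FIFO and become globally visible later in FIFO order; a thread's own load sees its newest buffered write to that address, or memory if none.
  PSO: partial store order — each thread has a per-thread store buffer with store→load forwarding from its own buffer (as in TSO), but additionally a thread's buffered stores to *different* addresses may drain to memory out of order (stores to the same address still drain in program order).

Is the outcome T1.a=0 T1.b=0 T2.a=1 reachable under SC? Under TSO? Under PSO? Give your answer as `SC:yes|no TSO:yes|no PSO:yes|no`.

SC:yes TSO:yes PSO:yes

outcome vector order: (T1.a,T1.b,T2.a)
SC: 10 outcomes — {<0 0 0> <0 0 1> <0 1 0> <0 1 1> <0 2 0> <0 2 1> <1 1 0> <1 1 1> <1 2 0> <1 2 1>}
TSO: 10 outcomes — {<0 0 0> <0 0 1> <0 1 0> <0 1 1> <0 2 0> <0 2 1> <1 1 0> <1 1 1> <1 2 0> <1 2 1>}
PSO: 12 outcomes — {<0 0 0> <0 0 1> <0 1 0> <0 1 1> <0 2 0> <0 2 1> <1 0 0> <1 0 1> <1 1 0> <1 1 1> <1 2 0> <1 2 1>}
target <0 0 1> ∈ {SC,TSO,PSO}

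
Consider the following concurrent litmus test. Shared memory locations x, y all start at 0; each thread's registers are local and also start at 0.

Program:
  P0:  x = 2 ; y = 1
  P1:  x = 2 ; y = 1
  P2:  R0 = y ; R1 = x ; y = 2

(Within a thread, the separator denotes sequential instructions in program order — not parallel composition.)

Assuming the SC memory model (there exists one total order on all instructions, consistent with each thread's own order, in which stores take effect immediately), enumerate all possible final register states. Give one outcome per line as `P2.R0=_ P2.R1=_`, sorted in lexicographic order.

P2.R0=0 P2.R1=0
P2.R0=0 P2.R1=2
P2.R0=1 P2.R1=2

outcome vector order: (P2.R0,P2.R1)
|SC outcomes| = 3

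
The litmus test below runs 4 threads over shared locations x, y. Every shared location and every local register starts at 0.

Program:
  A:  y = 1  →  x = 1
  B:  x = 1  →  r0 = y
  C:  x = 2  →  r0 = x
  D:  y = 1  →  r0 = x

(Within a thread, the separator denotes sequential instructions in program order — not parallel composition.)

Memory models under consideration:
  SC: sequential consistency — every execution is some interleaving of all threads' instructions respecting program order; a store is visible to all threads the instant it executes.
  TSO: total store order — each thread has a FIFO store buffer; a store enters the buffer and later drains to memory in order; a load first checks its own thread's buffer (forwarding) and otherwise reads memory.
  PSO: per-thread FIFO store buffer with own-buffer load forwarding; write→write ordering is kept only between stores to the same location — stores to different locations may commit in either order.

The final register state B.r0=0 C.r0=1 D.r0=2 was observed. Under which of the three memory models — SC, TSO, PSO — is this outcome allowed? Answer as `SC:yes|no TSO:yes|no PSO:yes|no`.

outcome vector order: (B.r0,C.r0,D.r0)
SC (10): (0,1,1), (0,1,2), (0,2,1), (0,2,2), (1,1,0), (1,1,1), (1,1,2), (1,2,0), (1,2,1), (1,2,2)
TSO (12): (0,1,0), (0,1,1), (0,1,2), (0,2,0), (0,2,1), (0,2,2), (1,1,0), (1,1,1), (1,1,2), (1,2,0), (1,2,1), (1,2,2)
PSO (12): (0,1,0), (0,1,1), (0,1,2), (0,2,0), (0,2,1), (0,2,2), (1,1,0), (1,1,1), (1,1,2), (1,2,0), (1,2,1), (1,2,2)
target (0,1,2) ∈ {SC,TSO,PSO}

SC:yes TSO:yes PSO:yes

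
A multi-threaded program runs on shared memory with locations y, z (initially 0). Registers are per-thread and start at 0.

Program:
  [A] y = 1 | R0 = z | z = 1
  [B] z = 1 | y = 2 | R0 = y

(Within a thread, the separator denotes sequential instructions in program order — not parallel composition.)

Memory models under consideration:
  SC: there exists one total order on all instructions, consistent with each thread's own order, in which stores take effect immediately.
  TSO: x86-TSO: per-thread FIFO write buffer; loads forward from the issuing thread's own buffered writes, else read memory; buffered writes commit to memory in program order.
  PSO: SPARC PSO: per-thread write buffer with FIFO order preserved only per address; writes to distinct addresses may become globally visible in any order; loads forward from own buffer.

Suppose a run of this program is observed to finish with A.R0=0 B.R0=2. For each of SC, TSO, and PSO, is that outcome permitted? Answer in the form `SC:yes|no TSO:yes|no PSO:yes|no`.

outcome vector order: (A.R0,B.R0)
SC (3): (0,2), (1,1), (1,2)
TSO (4): (0,1), (0,2), (1,1), (1,2)
PSO (4): (0,1), (0,2), (1,1), (1,2)
target (0,2) ∈ {SC,TSO,PSO}

SC:yes TSO:yes PSO:yes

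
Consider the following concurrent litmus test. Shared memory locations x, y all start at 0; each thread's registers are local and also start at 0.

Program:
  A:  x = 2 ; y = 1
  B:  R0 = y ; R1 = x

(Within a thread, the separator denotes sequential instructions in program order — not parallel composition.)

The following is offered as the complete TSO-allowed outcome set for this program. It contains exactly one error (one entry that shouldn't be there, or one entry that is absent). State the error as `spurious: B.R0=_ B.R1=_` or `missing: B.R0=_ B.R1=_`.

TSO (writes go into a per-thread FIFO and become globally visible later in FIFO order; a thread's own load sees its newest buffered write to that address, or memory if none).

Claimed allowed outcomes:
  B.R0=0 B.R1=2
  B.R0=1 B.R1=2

outcome vector order: (B.R0,B.R1)
[TSO] allowed = {00, 02, 12}
TSO∖claimed = {00}

missing: B.R0=0 B.R1=0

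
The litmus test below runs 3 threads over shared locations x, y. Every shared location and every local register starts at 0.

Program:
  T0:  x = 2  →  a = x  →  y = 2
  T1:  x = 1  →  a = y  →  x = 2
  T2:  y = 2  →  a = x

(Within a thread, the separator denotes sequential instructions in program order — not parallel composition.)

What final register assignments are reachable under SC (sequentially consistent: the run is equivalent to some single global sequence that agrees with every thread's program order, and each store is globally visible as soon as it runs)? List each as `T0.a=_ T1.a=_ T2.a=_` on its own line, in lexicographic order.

T0.a=1 T1.a=0 T2.a=1
T0.a=1 T1.a=0 T2.a=2
T0.a=1 T1.a=2 T2.a=0
T0.a=1 T1.a=2 T2.a=1
T0.a=1 T1.a=2 T2.a=2
T0.a=2 T1.a=0 T2.a=1
T0.a=2 T1.a=0 T2.a=2
T0.a=2 T1.a=2 T2.a=0
T0.a=2 T1.a=2 T2.a=1
T0.a=2 T1.a=2 T2.a=2

outcome vector order: (T0.a,T1.a,T2.a)
|SC outcomes| = 10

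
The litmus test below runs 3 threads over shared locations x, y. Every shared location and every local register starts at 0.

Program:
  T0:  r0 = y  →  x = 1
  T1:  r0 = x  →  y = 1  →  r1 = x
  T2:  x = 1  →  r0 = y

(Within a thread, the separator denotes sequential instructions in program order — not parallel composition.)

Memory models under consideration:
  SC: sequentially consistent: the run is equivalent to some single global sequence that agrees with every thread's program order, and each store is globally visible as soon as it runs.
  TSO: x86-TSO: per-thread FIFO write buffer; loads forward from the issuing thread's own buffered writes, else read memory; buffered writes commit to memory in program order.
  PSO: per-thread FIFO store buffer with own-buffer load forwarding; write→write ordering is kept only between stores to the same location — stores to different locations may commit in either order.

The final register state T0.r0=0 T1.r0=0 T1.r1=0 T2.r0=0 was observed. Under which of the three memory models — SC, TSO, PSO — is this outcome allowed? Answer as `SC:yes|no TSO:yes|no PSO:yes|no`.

SC:no TSO:yes PSO:yes

outcome vector order: (T0.r0,T1.r0,T1.r1,T2.r0)
SC: 10 outcomes — {0001 0010 0011 0110 0111 1001 1010 1011 1110 1111}
TSO: 12 outcomes — {0000 0001 0010 0011 0110 0111 1000 1001 1010 1011 1110 1111}
PSO: 12 outcomes — {0000 0001 0010 0011 0110 0111 1000 1001 1010 1011 1110 1111}
target 0000 ∈ {TSO,PSO}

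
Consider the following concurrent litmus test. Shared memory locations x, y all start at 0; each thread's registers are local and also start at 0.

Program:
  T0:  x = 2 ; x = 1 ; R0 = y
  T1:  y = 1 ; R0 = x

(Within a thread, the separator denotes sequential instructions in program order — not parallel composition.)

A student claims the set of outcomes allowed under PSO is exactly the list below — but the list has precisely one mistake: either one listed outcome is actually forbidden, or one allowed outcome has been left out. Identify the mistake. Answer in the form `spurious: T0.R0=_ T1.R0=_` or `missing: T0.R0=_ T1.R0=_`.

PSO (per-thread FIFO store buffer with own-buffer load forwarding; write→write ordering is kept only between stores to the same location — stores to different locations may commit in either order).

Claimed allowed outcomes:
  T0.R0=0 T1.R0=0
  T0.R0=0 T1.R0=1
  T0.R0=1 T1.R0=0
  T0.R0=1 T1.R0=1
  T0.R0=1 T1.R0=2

outcome vector order: (T0.R0,T1.R0)
PSO: 6 outcomes — {00; 01; 02; 10; 11; 12}
PSO∖claimed = {02}

missing: T0.R0=0 T1.R0=2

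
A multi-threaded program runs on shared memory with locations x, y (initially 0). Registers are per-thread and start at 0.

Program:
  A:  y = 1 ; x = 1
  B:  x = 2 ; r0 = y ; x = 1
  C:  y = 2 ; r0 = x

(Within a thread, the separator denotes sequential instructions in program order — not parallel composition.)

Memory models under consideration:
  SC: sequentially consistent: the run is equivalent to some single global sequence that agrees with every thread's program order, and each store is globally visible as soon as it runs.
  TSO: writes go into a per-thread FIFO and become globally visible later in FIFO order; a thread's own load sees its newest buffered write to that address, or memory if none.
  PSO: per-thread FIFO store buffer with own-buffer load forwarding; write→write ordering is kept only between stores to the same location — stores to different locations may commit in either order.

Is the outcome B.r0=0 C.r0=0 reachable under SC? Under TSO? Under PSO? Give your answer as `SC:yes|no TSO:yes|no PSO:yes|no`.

SC:no TSO:yes PSO:yes

outcome vector order: (B.r0,C.r0)
SC (8): 0/1 0/2 1/0 1/1 1/2 2/0 2/1 2/2
TSO (9): 0/0 0/1 0/2 1/0 1/1 1/2 2/0 2/1 2/2
PSO (9): 0/0 0/1 0/2 1/0 1/1 1/2 2/0 2/1 2/2
target 0/0 ∈ {TSO,PSO}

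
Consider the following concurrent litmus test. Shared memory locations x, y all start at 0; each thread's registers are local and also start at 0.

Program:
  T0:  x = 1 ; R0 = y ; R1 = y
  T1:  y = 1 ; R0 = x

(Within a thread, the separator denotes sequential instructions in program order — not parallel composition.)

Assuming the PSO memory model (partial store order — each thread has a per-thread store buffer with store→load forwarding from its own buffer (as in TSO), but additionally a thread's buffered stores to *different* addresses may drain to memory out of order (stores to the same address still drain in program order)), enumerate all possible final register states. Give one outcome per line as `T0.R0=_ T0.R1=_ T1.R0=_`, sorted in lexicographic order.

outcome vector order: (T0.R0,T0.R1,T1.R0)
|PSO outcomes| = 6

T0.R0=0 T0.R1=0 T1.R0=0
T0.R0=0 T0.R1=0 T1.R0=1
T0.R0=0 T0.R1=1 T1.R0=0
T0.R0=0 T0.R1=1 T1.R0=1
T0.R0=1 T0.R1=1 T1.R0=0
T0.R0=1 T0.R1=1 T1.R0=1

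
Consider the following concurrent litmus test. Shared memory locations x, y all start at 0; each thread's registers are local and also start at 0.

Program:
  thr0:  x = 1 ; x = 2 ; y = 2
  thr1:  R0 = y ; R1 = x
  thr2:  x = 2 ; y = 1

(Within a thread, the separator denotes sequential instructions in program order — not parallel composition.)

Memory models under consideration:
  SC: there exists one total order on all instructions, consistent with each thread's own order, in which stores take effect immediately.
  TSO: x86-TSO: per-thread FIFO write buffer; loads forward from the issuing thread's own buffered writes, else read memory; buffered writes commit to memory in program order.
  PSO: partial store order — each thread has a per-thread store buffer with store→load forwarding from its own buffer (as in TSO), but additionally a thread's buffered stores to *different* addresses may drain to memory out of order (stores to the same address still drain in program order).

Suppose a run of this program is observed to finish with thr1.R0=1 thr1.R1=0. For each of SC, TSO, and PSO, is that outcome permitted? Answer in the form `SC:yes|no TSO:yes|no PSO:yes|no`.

SC:no TSO:no PSO:yes

outcome vector order: (thr1.R0,thr1.R1)
under SC → (0,0) (0,1) (0,2) (1,1) (1,2) (2,2)
under TSO → (0,0) (0,1) (0,2) (1,1) (1,2) (2,2)
under PSO → (0,0) (0,1) (0,2) (1,0) (1,1) (1,2) (2,0) (2,1) (2,2)
target (1,0) ∈ {PSO}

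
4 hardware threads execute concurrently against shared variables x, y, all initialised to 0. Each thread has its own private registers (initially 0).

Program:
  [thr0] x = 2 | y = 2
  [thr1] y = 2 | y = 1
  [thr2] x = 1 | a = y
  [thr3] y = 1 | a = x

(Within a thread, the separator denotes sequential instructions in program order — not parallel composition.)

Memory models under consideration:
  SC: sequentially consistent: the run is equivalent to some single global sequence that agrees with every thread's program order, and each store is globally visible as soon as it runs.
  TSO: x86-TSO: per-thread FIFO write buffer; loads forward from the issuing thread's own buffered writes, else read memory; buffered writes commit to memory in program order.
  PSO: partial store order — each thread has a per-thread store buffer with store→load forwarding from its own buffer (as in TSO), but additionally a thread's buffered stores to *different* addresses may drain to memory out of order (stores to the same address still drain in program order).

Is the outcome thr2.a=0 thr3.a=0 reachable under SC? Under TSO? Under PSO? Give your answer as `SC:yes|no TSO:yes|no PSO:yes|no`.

SC:no TSO:yes PSO:yes

outcome vector order: (thr2.a,thr3.a)
under SC → <0 1> <0 2> <1 0> <1 1> <1 2> <2 0> <2 1> <2 2>
under TSO → <0 0> <0 1> <0 2> <1 0> <1 1> <1 2> <2 0> <2 1> <2 2>
under PSO → <0 0> <0 1> <0 2> <1 0> <1 1> <1 2> <2 0> <2 1> <2 2>
target <0 0> ∈ {TSO,PSO}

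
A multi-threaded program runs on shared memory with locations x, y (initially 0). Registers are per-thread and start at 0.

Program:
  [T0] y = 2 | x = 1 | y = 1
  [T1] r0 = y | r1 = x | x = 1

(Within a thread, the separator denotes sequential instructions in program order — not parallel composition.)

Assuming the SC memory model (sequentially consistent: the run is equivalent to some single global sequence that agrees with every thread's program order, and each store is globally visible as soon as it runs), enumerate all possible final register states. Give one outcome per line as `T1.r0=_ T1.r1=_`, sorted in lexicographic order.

outcome vector order: (T1.r0,T1.r1)
|SC outcomes| = 5

T1.r0=0 T1.r1=0
T1.r0=0 T1.r1=1
T1.r0=1 T1.r1=1
T1.r0=2 T1.r1=0
T1.r0=2 T1.r1=1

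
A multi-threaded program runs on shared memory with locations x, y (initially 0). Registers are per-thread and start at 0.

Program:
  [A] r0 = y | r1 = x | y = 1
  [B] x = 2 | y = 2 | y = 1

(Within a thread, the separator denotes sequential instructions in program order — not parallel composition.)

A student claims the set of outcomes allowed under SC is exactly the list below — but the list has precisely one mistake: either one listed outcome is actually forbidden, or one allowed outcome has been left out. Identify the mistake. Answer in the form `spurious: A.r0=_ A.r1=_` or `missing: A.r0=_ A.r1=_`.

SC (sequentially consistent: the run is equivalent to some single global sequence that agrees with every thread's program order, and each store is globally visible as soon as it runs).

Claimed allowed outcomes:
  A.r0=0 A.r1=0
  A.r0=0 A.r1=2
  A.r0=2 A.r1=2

missing: A.r0=1 A.r1=2

outcome vector order: (A.r0,A.r1)
SC: 4 outcomes — {0/0; 0/2; 1/2; 2/2}
SC∖claimed = {1/2}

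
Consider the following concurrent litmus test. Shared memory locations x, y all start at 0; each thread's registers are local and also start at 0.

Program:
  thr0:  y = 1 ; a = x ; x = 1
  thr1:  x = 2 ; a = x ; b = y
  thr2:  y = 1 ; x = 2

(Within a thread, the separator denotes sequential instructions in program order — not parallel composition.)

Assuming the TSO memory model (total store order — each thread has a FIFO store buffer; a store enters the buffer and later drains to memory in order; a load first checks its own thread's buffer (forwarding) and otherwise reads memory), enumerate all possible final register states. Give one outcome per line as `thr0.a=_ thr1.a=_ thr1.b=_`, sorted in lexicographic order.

outcome vector order: (thr0.a,thr1.a,thr1.b)
|TSO outcomes| = 6

thr0.a=0 thr1.a=1 thr1.b=1
thr0.a=0 thr1.a=2 thr1.b=0
thr0.a=0 thr1.a=2 thr1.b=1
thr0.a=2 thr1.a=1 thr1.b=1
thr0.a=2 thr1.a=2 thr1.b=0
thr0.a=2 thr1.a=2 thr1.b=1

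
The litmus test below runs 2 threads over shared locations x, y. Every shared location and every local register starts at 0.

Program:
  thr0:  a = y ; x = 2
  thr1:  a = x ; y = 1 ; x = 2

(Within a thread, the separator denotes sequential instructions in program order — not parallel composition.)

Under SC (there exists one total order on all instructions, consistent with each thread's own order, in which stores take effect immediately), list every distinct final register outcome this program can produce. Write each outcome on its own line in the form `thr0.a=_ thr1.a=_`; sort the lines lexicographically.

thr0.a=0 thr1.a=0
thr0.a=0 thr1.a=2
thr0.a=1 thr1.a=0

outcome vector order: (thr0.a,thr1.a)
|SC outcomes| = 3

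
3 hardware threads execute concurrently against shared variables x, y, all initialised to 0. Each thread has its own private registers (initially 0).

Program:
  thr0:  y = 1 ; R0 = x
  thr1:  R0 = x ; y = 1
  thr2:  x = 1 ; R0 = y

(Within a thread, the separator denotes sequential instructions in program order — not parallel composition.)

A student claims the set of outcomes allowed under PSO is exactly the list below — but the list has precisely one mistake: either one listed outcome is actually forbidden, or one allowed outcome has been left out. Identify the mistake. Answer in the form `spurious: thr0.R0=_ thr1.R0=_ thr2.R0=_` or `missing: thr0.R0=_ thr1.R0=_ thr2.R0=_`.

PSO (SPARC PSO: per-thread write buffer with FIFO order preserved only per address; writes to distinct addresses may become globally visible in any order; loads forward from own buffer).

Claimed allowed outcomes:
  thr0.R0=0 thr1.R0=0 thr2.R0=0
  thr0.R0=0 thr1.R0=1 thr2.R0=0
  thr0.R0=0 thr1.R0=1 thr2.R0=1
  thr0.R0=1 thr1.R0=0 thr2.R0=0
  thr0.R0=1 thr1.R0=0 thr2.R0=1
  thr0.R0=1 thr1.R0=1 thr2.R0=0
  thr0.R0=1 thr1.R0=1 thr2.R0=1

missing: thr0.R0=0 thr1.R0=0 thr2.R0=1

outcome vector order: (thr0.R0,thr1.R0,thr2.R0)
PSO: 8 outcomes — {000; 001; 010; 011; 100; 101; 110; 111}
PSO∖claimed = {001}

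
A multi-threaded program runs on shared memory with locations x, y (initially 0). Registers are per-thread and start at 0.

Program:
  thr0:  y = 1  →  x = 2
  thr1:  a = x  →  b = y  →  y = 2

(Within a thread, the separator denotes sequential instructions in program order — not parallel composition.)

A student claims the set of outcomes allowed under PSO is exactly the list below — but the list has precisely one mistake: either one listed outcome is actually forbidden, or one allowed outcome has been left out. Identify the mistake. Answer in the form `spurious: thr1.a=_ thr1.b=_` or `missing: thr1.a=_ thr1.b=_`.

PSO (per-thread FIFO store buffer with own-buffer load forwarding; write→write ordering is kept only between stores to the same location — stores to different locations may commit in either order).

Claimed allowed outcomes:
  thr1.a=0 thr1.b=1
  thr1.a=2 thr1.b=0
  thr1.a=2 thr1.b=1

missing: thr1.a=0 thr1.b=0

outcome vector order: (thr1.a,thr1.b)
[PSO] allowed = {(0,0); (0,1); (2,0); (2,1)}
PSO∖claimed = {(0,0)}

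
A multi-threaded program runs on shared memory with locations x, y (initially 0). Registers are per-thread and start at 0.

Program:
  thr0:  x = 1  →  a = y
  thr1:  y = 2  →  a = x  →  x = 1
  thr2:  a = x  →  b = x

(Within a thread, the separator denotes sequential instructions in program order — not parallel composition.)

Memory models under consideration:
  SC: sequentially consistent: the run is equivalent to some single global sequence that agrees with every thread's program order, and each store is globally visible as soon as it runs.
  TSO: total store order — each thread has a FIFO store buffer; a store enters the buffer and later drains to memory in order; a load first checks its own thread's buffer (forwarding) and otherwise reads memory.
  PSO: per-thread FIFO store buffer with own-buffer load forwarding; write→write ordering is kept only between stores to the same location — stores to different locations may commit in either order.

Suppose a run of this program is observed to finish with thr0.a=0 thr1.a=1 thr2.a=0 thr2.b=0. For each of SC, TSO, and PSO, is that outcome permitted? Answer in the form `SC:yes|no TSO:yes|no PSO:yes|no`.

outcome vector order: (thr0.a,thr1.a,thr2.a,thr2.b)
SC: 9 outcomes — {0/1/0/0, 0/1/0/1, 0/1/1/1, 2/0/0/0, 2/0/0/1, 2/0/1/1, 2/1/0/0, 2/1/0/1, 2/1/1/1}
TSO: 12 outcomes — {0/0/0/0, 0/0/0/1, 0/0/1/1, 0/1/0/0, 0/1/0/1, 0/1/1/1, 2/0/0/0, 2/0/0/1, 2/0/1/1, 2/1/0/0, 2/1/0/1, 2/1/1/1}
PSO: 12 outcomes — {0/0/0/0, 0/0/0/1, 0/0/1/1, 0/1/0/0, 0/1/0/1, 0/1/1/1, 2/0/0/0, 2/0/0/1, 2/0/1/1, 2/1/0/0, 2/1/0/1, 2/1/1/1}
target 0/1/0/0 ∈ {SC,TSO,PSO}

SC:yes TSO:yes PSO:yes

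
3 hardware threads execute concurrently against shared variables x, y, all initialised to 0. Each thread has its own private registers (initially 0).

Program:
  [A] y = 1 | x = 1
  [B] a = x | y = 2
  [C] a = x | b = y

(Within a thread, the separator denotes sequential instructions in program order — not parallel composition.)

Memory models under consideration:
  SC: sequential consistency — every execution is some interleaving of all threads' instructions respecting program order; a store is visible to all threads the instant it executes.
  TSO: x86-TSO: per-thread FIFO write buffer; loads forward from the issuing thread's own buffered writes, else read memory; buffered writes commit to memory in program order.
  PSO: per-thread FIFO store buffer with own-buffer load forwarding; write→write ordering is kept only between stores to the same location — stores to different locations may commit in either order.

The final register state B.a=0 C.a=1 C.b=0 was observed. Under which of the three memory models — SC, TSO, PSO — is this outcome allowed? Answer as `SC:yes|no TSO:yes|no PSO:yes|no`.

outcome vector order: (B.a,C.a,C.b)
SC (10): 0/0/0 0/0/1 0/0/2 0/1/1 0/1/2 1/0/0 1/0/1 1/0/2 1/1/1 1/1/2
TSO (10): 0/0/0 0/0/1 0/0/2 0/1/1 0/1/2 1/0/0 1/0/1 1/0/2 1/1/1 1/1/2
PSO (12): 0/0/0 0/0/1 0/0/2 0/1/0 0/1/1 0/1/2 1/0/0 1/0/1 1/0/2 1/1/0 1/1/1 1/1/2
target 0/1/0 ∈ {PSO}

SC:no TSO:no PSO:yes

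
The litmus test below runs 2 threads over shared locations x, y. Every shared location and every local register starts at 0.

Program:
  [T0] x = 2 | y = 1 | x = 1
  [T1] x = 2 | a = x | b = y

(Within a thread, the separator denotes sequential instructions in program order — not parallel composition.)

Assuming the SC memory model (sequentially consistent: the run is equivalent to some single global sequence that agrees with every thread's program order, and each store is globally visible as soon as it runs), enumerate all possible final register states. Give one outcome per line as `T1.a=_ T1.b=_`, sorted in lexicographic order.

outcome vector order: (T1.a,T1.b)
|SC outcomes| = 3

T1.a=1 T1.b=1
T1.a=2 T1.b=0
T1.a=2 T1.b=1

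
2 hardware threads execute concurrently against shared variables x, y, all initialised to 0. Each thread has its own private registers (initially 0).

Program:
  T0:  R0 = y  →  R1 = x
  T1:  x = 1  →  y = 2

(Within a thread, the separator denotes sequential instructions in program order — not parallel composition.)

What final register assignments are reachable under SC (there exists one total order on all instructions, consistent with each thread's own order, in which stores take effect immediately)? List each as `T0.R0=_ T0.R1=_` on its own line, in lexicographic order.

T0.R0=0 T0.R1=0
T0.R0=0 T0.R1=1
T0.R0=2 T0.R1=1

outcome vector order: (T0.R0,T0.R1)
|SC outcomes| = 3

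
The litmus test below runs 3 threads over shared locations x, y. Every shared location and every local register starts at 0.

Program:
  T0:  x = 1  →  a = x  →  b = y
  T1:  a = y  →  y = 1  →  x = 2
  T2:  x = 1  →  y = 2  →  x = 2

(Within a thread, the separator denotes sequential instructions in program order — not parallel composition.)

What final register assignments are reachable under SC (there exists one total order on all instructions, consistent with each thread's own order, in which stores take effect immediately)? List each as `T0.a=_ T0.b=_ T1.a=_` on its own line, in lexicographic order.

outcome vector order: (T0.a,T0.b,T1.a)
|SC outcomes| = 10

T0.a=1 T0.b=0 T1.a=0
T0.a=1 T0.b=0 T1.a=2
T0.a=1 T0.b=1 T1.a=0
T0.a=1 T0.b=1 T1.a=2
T0.a=1 T0.b=2 T1.a=0
T0.a=1 T0.b=2 T1.a=2
T0.a=2 T0.b=1 T1.a=0
T0.a=2 T0.b=1 T1.a=2
T0.a=2 T0.b=2 T1.a=0
T0.a=2 T0.b=2 T1.a=2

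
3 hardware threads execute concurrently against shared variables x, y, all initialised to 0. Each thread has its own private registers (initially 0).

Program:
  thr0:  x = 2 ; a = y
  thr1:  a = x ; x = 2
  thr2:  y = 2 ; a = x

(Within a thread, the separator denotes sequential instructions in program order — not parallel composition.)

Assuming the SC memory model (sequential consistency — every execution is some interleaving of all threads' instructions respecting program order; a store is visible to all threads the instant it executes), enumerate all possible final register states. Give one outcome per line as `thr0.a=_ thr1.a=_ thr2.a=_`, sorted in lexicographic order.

thr0.a=0 thr1.a=0 thr2.a=2
thr0.a=0 thr1.a=2 thr2.a=2
thr0.a=2 thr1.a=0 thr2.a=0
thr0.a=2 thr1.a=0 thr2.a=2
thr0.a=2 thr1.a=2 thr2.a=0
thr0.a=2 thr1.a=2 thr2.a=2

outcome vector order: (thr0.a,thr1.a,thr2.a)
|SC outcomes| = 6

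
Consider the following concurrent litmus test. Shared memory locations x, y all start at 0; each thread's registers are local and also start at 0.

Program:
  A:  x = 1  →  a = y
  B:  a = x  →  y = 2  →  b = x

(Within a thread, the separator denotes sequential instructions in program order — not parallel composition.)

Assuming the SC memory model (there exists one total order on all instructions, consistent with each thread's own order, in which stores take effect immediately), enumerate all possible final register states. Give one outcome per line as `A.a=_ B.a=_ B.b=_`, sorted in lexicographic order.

A.a=0 B.a=0 B.b=1
A.a=0 B.a=1 B.b=1
A.a=2 B.a=0 B.b=0
A.a=2 B.a=0 B.b=1
A.a=2 B.a=1 B.b=1

outcome vector order: (A.a,B.a,B.b)
|SC outcomes| = 5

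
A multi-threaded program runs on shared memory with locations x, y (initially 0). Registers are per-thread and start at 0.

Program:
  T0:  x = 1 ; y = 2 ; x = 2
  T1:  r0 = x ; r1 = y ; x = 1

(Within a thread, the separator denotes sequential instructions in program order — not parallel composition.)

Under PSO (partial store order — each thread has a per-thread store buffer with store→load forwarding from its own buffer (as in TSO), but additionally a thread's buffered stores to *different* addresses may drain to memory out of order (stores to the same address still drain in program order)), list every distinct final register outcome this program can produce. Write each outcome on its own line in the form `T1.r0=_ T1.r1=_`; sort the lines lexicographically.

T1.r0=0 T1.r1=0
T1.r0=0 T1.r1=2
T1.r0=1 T1.r1=0
T1.r0=1 T1.r1=2
T1.r0=2 T1.r1=0
T1.r0=2 T1.r1=2

outcome vector order: (T1.r0,T1.r1)
|PSO outcomes| = 6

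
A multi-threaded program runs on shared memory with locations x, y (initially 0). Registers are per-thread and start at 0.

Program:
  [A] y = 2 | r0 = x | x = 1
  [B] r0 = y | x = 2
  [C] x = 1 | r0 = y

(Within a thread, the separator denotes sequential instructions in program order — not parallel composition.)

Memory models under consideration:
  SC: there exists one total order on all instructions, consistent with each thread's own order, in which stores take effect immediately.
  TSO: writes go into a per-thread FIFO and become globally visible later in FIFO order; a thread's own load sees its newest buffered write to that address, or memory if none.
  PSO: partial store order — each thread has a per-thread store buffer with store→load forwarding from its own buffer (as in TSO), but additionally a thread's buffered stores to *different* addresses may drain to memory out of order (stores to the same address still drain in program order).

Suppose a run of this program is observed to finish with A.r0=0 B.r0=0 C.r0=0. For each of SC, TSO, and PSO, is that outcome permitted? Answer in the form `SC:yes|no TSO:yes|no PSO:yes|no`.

outcome vector order: (A.r0,B.r0,C.r0)
SC (10): (0,0,2) (0,2,2) (1,0,0) (1,0,2) (1,2,0) (1,2,2) (2,0,0) (2,0,2) (2,2,0) (2,2,2)
TSO (12): (0,0,0) (0,0,2) (0,2,0) (0,2,2) (1,0,0) (1,0,2) (1,2,0) (1,2,2) (2,0,0) (2,0,2) (2,2,0) (2,2,2)
PSO (12): (0,0,0) (0,0,2) (0,2,0) (0,2,2) (1,0,0) (1,0,2) (1,2,0) (1,2,2) (2,0,0) (2,0,2) (2,2,0) (2,2,2)
target (0,0,0) ∈ {TSO,PSO}

SC:no TSO:yes PSO:yes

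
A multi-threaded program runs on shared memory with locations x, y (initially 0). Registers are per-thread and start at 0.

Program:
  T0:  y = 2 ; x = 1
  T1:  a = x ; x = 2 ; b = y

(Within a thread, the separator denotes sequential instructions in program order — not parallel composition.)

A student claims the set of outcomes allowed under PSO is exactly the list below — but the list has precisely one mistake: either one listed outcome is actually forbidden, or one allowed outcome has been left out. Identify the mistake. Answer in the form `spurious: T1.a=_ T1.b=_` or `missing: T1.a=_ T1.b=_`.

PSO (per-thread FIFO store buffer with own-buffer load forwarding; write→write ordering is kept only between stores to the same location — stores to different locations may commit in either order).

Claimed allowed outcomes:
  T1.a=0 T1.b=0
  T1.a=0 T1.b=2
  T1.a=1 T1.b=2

outcome vector order: (T1.a,T1.b)
[PSO] allowed = {0/0, 0/2, 1/0, 1/2}
PSO∖claimed = {1/0}

missing: T1.a=1 T1.b=0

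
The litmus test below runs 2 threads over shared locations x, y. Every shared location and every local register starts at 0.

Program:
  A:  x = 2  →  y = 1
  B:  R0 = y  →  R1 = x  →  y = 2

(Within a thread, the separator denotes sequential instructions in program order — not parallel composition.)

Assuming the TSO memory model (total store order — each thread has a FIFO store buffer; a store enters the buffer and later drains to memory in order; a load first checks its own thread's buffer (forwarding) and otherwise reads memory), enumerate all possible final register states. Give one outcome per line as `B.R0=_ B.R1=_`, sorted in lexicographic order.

outcome vector order: (B.R0,B.R1)
|TSO outcomes| = 3

B.R0=0 B.R1=0
B.R0=0 B.R1=2
B.R0=1 B.R1=2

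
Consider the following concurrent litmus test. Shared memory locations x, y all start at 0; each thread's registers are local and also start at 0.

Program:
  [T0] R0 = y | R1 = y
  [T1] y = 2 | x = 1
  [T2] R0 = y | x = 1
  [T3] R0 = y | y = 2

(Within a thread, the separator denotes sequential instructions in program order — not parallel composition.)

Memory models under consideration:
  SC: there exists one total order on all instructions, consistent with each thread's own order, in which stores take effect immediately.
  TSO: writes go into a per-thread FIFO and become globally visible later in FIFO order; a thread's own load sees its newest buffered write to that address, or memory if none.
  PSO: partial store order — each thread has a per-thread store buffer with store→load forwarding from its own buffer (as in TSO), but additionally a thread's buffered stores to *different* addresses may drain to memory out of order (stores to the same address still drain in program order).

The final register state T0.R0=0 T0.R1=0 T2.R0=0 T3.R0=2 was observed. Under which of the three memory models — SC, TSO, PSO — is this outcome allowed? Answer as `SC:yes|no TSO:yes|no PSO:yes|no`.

outcome vector order: (T0.R0,T0.R1,T2.R0,T3.R0)
[SC] allowed = {<0 0 0 0>, <0 0 0 2>, <0 0 2 0>, <0 0 2 2>, <0 2 0 0>, <0 2 0 2>, <0 2 2 0>, <0 2 2 2>, <2 2 0 0>, <2 2 0 2>, <2 2 2 0>, <2 2 2 2>}
[TSO] allowed = {<0 0 0 0>, <0 0 0 2>, <0 0 2 0>, <0 0 2 2>, <0 2 0 0>, <0 2 0 2>, <0 2 2 0>, <0 2 2 2>, <2 2 0 0>, <2 2 0 2>, <2 2 2 0>, <2 2 2 2>}
[PSO] allowed = {<0 0 0 0>, <0 0 0 2>, <0 0 2 0>, <0 0 2 2>, <0 2 0 0>, <0 2 0 2>, <0 2 2 0>, <0 2 2 2>, <2 2 0 0>, <2 2 0 2>, <2 2 2 0>, <2 2 2 2>}
target <0 0 0 2> ∈ {SC,TSO,PSO}

SC:yes TSO:yes PSO:yes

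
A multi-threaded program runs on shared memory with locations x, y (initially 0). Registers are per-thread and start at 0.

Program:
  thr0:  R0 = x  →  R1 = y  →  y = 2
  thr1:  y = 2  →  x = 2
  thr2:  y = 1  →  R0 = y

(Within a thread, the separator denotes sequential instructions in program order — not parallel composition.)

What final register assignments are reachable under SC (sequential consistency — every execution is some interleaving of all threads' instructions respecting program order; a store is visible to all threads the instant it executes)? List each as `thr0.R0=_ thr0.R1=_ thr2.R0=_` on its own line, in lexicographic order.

outcome vector order: (thr0.R0,thr0.R1,thr2.R0)
|SC outcomes| = 10

thr0.R0=0 thr0.R1=0 thr2.R0=1
thr0.R0=0 thr0.R1=0 thr2.R0=2
thr0.R0=0 thr0.R1=1 thr2.R0=1
thr0.R0=0 thr0.R1=1 thr2.R0=2
thr0.R0=0 thr0.R1=2 thr2.R0=1
thr0.R0=0 thr0.R1=2 thr2.R0=2
thr0.R0=2 thr0.R1=1 thr2.R0=1
thr0.R0=2 thr0.R1=1 thr2.R0=2
thr0.R0=2 thr0.R1=2 thr2.R0=1
thr0.R0=2 thr0.R1=2 thr2.R0=2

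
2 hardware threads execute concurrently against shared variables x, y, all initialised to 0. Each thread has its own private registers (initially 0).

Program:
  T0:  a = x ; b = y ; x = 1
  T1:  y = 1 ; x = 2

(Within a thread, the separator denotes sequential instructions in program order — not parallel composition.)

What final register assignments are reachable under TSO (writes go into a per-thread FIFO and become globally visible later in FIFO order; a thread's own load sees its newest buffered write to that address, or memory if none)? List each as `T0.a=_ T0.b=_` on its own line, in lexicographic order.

outcome vector order: (T0.a,T0.b)
|TSO outcomes| = 3

T0.a=0 T0.b=0
T0.a=0 T0.b=1
T0.a=2 T0.b=1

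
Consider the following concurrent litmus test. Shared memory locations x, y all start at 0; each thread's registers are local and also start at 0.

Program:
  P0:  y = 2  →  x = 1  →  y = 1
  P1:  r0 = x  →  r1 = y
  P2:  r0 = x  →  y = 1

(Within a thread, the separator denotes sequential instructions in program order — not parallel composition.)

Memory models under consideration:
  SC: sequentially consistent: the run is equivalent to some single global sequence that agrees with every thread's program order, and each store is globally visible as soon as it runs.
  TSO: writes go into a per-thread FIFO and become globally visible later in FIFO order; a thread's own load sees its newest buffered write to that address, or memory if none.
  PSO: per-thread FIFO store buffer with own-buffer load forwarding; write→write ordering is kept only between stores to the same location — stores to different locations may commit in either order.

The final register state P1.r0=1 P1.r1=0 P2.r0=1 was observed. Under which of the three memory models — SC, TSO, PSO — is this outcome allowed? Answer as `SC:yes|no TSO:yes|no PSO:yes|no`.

SC:no TSO:no PSO:yes

outcome vector order: (P1.r0,P1.r1,P2.r0)
SC (10): 000; 001; 010; 011; 020; 021; 110; 111; 120; 121
TSO (10): 000; 001; 010; 011; 020; 021; 110; 111; 120; 121
PSO (12): 000; 001; 010; 011; 020; 021; 100; 101; 110; 111; 120; 121
target 101 ∈ {PSO}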